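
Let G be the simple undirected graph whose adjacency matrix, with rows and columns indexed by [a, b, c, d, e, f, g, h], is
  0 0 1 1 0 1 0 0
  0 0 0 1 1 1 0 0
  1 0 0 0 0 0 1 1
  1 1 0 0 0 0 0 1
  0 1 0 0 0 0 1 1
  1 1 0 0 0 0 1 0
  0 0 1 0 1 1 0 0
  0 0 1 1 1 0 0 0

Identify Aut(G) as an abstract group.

G is 3-regular and bipartite on 2^3 = 8 vertices with girth 4; it is the hypercube graph Q_3. Aut(Q_3) consists of the signed permutations of the 3 coordinate axes: 3! permutations times 2^3 sign flips, so |Aut| = 2^3·3! = 48.

Z_2^3 ⋊ S_3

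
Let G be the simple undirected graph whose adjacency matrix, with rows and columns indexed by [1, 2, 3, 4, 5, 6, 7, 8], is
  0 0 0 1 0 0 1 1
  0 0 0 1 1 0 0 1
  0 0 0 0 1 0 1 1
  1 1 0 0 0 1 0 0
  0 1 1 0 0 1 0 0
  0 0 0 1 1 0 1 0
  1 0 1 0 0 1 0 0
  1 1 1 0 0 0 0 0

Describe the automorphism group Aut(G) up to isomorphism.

the hyperoctahedral group B_3

G is 3-regular and bipartite on 2^3 = 8 vertices with girth 4; it is the hypercube graph Q_3. Aut(Q_3) consists of the signed permutations of the 3 coordinate axes: 3! permutations times 2^3 sign flips, so |Aut| = 2^3·3! = 48.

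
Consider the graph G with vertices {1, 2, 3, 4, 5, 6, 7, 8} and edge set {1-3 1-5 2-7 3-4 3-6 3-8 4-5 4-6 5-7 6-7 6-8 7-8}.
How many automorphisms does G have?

Degrees alone do not determine every vertex (e.g. 3 and 6 both have degree 4), but their neighbour-degree multisets differ: N(3) has degrees [2, 3, 3, 4] while N(6) has degrees [3, 3, 4, 4]. Repeating this refinement separates all vertices, so the only automorphism is the identity.

1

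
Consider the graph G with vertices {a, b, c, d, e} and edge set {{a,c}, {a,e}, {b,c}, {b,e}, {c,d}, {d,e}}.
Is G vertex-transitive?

Automorphisms preserve degree, but G has vertices of degree 2 and vertices of degree 3; no automorphism maps one to the other, so G is not vertex-transitive.

No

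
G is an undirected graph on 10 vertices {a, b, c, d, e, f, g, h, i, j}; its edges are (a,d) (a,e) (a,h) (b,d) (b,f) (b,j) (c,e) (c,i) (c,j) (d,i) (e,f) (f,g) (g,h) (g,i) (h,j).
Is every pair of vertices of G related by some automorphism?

G is 3-regular on 10 vertices with no triangles and no 4-cycles (girth 5): this is the Petersen graph. Viewing the Petersen graph as the Kneser graph K(5,2) — vertices are 2-subsets of {1,…,5}, edges join disjoint pairs — its automorphisms are exactly the permutations of the 5-element set, so Aut ≅ S_5 of order 120. This group acts transitively on the 10 vertices.

Yes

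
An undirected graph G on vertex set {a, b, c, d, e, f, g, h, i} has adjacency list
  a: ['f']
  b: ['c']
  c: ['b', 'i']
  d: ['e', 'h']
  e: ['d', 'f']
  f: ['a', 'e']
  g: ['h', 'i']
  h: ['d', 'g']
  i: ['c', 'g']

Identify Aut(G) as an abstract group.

The degree sequence is [1, 1, 2, 2, 2, 2, 2, 2, 2]; the two degree-1 vertices a and b are the ends of a path, so G = P_9. The only nontrivial automorphism of a path is the end-to-end reflection, so Aut(G) ≅ Z_2.

the cyclic group of order 2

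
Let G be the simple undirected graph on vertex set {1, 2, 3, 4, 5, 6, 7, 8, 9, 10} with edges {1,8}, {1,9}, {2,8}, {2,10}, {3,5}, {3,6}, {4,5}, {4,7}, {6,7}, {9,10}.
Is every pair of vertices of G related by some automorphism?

G has two connected components, {1, 2, 8, 9, 10} and {3, 4, 5, 6, 7}; each is 2-regular, so G = C_5 ⊔ C_5. Aut of a disjoint union of two copies of C_5 is the wreath product D_5 ≀ Z_2, of order 2·10² = 200. Under this action every vertex can be carried to every other, so G is vertex-transitive.

Yes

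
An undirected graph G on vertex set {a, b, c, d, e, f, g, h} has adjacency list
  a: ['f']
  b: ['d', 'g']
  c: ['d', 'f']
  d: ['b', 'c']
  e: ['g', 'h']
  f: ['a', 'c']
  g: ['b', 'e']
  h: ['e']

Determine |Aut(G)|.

2

The degree sequence is [1, 2, 2, 2, 2, 2, 2, 1]; the two degree-1 vertices a and h are the ends of a path, so G = P_8. A path has exactly one nontrivial symmetry — reversal — giving Aut(G) of order 2.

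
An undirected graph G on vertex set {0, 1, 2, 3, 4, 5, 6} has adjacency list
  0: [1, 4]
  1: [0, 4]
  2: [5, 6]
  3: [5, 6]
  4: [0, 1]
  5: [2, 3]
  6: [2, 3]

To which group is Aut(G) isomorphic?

D_3 × D_4

G has two connected components, {2, 3, 5, 6} and {0, 1, 4}; each is 2-regular, so G = C_4 ⊔ C_3. No automorphism exchanges components of different sizes, hence Aut(G) is the direct product D_3 × D_4, order 48.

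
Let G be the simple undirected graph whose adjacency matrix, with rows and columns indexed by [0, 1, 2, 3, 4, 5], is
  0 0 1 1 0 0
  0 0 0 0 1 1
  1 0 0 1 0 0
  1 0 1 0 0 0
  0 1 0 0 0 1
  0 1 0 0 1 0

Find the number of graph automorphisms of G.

72

G has two connected components, {1, 4, 5} and {0, 2, 3}; each is 2-regular, so G = C_3 ⊔ C_3. With two isomorphic components, Aut(G) = Aut(C_3) ≀ S_2 = (D_3 × D_3) ⋊ Z_2: permute each cycle by D_3, then optionally swap the two cycles. Order 2·(2·3)² = 72.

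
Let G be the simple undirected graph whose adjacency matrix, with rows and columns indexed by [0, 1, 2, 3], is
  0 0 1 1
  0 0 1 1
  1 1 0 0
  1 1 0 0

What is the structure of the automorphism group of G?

G is 2-regular and bipartite with parts {0, 1} and {2, 3} (each part is independent and every cross-pair is an edge), so G = K_{2,2}. Each part can be permuted independently (S_2 × S_2) and the two equal-size parts can also be swapped, giving (S_2 × S_2) ⋊ Z_2 of order 2·(2!)² = 8.

(S_2 × S_2) ⋊ Z_2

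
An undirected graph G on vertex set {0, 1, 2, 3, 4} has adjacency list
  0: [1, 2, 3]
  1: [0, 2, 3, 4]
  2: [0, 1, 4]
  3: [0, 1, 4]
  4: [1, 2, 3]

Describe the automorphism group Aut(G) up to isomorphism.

Vertex 1 is the unique vertex of degree 4; the remaining 4 vertices each have degree 3 and induce a cycle, so G is the wheel on 5 vertices with hub 1. With the hub fixed, the remaining symmetry is that of the rim cycle C_4, giving the dihedral group D_4.

D_4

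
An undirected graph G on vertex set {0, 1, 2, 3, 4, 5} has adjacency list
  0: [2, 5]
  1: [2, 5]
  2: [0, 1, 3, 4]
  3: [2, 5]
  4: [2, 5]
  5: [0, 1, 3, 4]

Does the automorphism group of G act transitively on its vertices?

No

Automorphisms preserve degree, but G has vertices of degree 2 and vertices of degree 4; no automorphism maps one to the other, so G is not vertex-transitive.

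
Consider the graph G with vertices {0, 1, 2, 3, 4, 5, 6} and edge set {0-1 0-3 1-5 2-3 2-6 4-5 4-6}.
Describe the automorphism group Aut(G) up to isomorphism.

G is 2-regular and connected on 7 vertices, i.e. the cycle C_7. C_7 has 7 rotations and 7 reflections, so Aut(C_7) ≅ D_7 of order 14.

the dihedral group of order 14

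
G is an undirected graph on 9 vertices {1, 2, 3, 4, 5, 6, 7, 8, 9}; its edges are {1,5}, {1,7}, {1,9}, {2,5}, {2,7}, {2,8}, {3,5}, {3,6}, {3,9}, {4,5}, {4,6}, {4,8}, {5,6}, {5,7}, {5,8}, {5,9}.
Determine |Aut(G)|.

16

Vertex 5 is the unique vertex of degree 8; the remaining 8 vertices each have degree 3 and induce a cycle, so G is the wheel on 9 vertices with hub 5. With the hub fixed, the remaining symmetry is that of the rim cycle C_8, giving the dihedral group D_8.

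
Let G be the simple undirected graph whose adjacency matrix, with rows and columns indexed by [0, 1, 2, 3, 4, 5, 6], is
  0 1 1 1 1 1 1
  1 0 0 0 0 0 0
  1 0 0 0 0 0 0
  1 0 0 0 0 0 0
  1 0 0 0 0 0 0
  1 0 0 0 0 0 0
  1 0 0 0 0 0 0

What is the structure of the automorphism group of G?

Vertex 0 has degree 6 and every other vertex has degree 1, so G is the star K_{1,6} with centre 0. Any automorphism fixes the centre and permutes the 6 leaves freely, so Aut(G) ≅ S_6 of order 6! = 720.

S_6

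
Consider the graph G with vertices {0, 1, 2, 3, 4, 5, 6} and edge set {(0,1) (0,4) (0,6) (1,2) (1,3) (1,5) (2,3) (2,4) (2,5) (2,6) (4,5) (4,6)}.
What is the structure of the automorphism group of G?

the trivial group

Degrees alone do not determine every vertex (e.g. 0 and 5 both have degree 3), but their neighbour-degree multisets differ: N(0) has degrees [3, 4, 4] while N(5) has degrees [4, 4, 5]. Repeating this refinement separates all vertices, so the only automorphism is the identity.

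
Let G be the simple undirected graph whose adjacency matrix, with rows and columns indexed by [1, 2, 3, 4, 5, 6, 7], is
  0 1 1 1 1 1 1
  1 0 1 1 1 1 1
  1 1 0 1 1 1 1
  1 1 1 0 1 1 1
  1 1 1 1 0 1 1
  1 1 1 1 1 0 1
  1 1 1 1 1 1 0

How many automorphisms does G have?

All 7 vertices are pairwise adjacent: G = K_7. Any permutation of the 7 vertices preserves K_7, so Aut(K_7) = S_7 of order 7! = 5040.

5040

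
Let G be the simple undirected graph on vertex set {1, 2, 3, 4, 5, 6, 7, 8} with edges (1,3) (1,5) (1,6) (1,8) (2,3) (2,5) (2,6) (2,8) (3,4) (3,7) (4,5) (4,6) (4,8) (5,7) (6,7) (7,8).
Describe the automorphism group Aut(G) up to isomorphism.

G is 4-regular and bipartite with parts {1, 2, 4, 7} and {3, 5, 6, 8} (each part is independent and every cross-pair is an edge), so G = K_{4,4}. Aut(K_{4,4}) is the wreath product S_4 ≀ Z_2: permute within each part, then optionally swap the parts; |Aut| = 2·(4!)² = 1152.

S_4 ≀ Z_2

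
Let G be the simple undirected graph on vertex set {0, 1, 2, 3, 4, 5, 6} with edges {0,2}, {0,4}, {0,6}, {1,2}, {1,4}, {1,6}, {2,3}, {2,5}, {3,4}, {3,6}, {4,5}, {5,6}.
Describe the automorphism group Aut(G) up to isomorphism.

S_3 × S_4

The vertices split by degree into {2, 4, 6} (degree 4) and {0, 1, 3, 5} (degree 3); every edge runs between the two parts, so G is the complete bipartite graph K_{3,4}. Automorphisms preserve the bipartition setwise (since the parts differ in size) and act as S_3 × S_4 within it; |Aut| = 144.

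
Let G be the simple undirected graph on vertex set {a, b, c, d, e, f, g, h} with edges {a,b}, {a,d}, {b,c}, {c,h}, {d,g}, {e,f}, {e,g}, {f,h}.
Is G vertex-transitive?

Every vertex has degree 2 and the graph is connected, so G is the 8-cycle C_8. C_8 has 8 rotations and 8 reflections, so Aut(C_8) ≅ D_8 of order 16. Under this action every vertex can be carried to every other, so G is vertex-transitive.

Yes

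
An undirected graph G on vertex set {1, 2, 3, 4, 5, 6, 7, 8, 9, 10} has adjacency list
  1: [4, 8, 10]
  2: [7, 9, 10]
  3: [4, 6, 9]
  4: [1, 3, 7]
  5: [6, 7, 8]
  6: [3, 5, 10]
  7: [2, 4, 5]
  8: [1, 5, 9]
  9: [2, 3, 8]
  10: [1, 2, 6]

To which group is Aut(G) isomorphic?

G is 3-regular on 10 vertices with no triangles and no 4-cycles (girth 5): this is the Petersen graph. Viewing the Petersen graph as the Kneser graph K(5,2) — vertices are 2-subsets of {1,…,5}, edges join disjoint pairs — its automorphisms are exactly the permutations of the 5-element set, so Aut ≅ S_5 of order 120.

S_5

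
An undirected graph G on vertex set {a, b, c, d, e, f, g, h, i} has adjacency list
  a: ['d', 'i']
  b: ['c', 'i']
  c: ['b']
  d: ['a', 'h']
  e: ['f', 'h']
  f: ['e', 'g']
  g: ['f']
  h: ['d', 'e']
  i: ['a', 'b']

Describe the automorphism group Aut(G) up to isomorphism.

The degree sequence is [2, 2, 1, 2, 2, 2, 1, 2, 2]; the two degree-1 vertices c and g are the ends of a path, so G = P_9. The only nontrivial automorphism of a path is the end-to-end reflection, so Aut(G) ≅ Z_2.

C_2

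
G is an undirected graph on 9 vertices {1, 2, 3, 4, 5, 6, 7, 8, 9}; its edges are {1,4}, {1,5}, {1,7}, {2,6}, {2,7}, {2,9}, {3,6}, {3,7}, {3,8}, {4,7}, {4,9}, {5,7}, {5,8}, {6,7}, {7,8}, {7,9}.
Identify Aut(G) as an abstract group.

Vertex 7 is the unique vertex of degree 8; the remaining 8 vertices each have degree 3 and induce a cycle, so G is the wheel on 9 vertices with hub 7. Every automorphism fixes the hub and acts on the rim 8-cycle, so Aut(G) ≅ Aut(C_8) = D_8 of order 16.

D_8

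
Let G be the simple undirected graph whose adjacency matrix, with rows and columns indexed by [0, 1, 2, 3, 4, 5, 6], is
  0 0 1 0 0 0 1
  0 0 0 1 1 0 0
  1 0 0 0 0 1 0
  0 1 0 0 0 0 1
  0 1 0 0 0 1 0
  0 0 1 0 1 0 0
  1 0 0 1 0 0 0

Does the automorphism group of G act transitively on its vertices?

Every vertex has degree 2 and the graph is connected, so G is the 7-cycle C_7. C_7 has 7 rotations and 7 reflections, so Aut(C_7) ≅ D_7 of order 14. Under this action every vertex can be carried to every other, so G is vertex-transitive.

Yes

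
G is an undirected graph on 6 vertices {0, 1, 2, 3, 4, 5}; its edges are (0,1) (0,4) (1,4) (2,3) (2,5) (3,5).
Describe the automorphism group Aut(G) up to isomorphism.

D_3 ≀ Z_2

G has two connected components, {2, 3, 5} and {0, 1, 4}; each is 2-regular, so G = C_3 ⊔ C_3. With two isomorphic components, Aut(G) = Aut(C_3) ≀ S_2 = (D_3 × D_3) ⋊ Z_2: permute each cycle by D_3, then optionally swap the two cycles. Order 2·(2·3)² = 72.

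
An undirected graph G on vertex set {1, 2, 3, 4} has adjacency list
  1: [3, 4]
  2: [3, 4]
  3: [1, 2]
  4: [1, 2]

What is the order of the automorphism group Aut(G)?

G is 2-regular and bipartite on 2^2 = 4 vertices with girth 4; it is the hypercube graph Q_2. Aut(Q_2) consists of the signed permutations of the 2 coordinate axes: 2! permutations times 2^2 sign flips, so |Aut| = 2^2·2! = 8.

8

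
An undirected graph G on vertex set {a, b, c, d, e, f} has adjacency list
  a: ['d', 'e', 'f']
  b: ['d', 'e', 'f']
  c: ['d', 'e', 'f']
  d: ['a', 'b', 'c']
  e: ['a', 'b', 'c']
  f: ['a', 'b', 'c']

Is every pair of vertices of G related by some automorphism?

G is 3-regular and bipartite with parts {a, b, c} and {d, e, f} (each part is independent and every cross-pair is an edge), so G = K_{3,3}. Each part can be permuted independently (S_3 × S_3) and the two equal-size parts can also be swapped, giving (S_3 × S_3) ⋊ Z_2 of order 2·(3!)² = 72. This group acts transitively on the 6 vertices.

Yes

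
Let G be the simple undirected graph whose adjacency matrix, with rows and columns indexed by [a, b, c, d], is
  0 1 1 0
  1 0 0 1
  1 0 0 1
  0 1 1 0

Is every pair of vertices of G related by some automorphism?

Yes

Every vertex has degree 2 and the graph is connected, so G is the 4-cycle C_4. C_4 has 4 rotations and 4 reflections, so Aut(C_4) ≅ D_4 of order 8. This group acts transitively on the 4 vertices.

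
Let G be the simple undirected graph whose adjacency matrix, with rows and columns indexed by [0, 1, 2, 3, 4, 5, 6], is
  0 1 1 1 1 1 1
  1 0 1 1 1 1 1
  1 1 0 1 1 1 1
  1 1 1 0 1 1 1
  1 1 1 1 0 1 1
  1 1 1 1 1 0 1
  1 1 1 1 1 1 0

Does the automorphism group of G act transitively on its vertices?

Yes

Every vertex has degree 6, so G is the complete graph K_7. Any permutation of the 7 vertices preserves K_7, so Aut(K_7) = S_7 of order 7! = 5040. Under this action every vertex can be carried to every other, so G is vertex-transitive.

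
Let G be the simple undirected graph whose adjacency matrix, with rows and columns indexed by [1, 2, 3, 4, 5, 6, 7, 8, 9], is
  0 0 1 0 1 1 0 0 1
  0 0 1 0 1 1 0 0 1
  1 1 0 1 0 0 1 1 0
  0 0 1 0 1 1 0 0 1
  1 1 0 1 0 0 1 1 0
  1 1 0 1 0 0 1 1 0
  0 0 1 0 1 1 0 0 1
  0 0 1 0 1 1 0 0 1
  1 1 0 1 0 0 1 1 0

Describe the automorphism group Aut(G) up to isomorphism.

S_4 × S_5

The vertices split by degree into {3, 5, 6, 9} (degree 5) and {1, 2, 4, 7, 8} (degree 4); every edge runs between the two parts, so G is the complete bipartite graph K_{4,5}. The parts have unequal sizes, so no automorphism swaps them; each part is permuted independently, giving S_4 × S_5 of order 4!·5! = 2880.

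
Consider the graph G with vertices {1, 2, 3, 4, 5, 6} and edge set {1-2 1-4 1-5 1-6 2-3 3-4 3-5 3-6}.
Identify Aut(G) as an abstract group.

S_4 × S_2

The vertices split by degree into {1, 3} (degree 4) and {2, 4, 5, 6} (degree 2); every edge runs between the two parts, so G is the complete bipartite graph K_{2,4}. The parts have unequal sizes, so no automorphism swaps them; each part is permuted independently, giving S_4 × S_2 of order 4!·2! = 48.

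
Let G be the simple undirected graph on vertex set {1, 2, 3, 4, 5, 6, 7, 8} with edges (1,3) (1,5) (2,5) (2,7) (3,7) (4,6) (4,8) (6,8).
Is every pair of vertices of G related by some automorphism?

No

G has two connected components, {1, 2, 3, 5, 7} and {4, 6, 8}; each is 2-regular, so G = C_5 ⊔ C_3. The orbit of 1 under Aut(G) is {1, 2, 3, 5, 7}, which does not contain 4, so G is not vertex-transitive.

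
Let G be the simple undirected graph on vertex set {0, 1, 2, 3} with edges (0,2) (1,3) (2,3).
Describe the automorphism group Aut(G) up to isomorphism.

The degree sequence is [1, 1, 2, 2]; the two degree-1 vertices 0 and 1 are the ends of a path, so G = P_4. A path has exactly one nontrivial symmetry — reversal — giving Aut(G) of order 2.

Z_2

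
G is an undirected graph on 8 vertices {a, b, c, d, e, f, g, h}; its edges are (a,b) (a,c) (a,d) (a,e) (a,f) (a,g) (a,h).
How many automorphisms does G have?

5040

Vertex a has degree 7 and every other vertex has degree 1, so G is the star K_{1,7} with centre a. Any automorphism fixes the centre and permutes the 7 leaves freely, so Aut(G) ≅ S_7 of order 7! = 5040.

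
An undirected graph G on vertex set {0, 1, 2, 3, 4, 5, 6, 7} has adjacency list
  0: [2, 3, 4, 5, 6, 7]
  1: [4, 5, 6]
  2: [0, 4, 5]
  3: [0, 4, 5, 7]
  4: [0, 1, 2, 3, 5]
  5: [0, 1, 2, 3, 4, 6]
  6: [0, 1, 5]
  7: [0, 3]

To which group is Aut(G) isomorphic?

Degrees alone do not determine every vertex (e.g. 0 and 5 both have degree 6), but their neighbour-degree multisets differ: N(0) has degrees [2, 3, 3, 4, 5, 6] while N(5) has degrees [3, 3, 3, 4, 5, 6]. Repeating this refinement separates all vertices, so the only automorphism is the identity.

1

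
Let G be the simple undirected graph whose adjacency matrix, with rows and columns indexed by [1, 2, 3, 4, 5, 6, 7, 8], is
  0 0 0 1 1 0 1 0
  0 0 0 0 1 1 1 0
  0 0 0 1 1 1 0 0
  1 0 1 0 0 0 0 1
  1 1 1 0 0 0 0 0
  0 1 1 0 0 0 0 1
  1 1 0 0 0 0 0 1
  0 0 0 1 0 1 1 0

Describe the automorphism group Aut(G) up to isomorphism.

G is 3-regular and bipartite on 2^3 = 8 vertices with girth 4; it is the hypercube graph Q_3. The symmetry group of the 3-cube is the hyperoctahedral group B_3 = Z_2 ≀ S_3, of order 2^3·3! = 48.

Z_2^3 ⋊ S_3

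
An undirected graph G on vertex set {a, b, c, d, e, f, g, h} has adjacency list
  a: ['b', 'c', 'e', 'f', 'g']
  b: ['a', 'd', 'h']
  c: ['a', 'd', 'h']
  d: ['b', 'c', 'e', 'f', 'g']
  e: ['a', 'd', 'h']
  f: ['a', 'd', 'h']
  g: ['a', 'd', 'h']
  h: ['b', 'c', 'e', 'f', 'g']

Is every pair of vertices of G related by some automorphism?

No

Automorphisms preserve degree, but G has vertices of degree 3 and vertices of degree 5; no automorphism maps one to the other, so G is not vertex-transitive.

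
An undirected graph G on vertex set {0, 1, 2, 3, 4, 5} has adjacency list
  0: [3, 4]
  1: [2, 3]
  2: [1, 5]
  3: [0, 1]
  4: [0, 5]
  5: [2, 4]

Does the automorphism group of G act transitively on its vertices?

Yes

Every vertex has degree 2 and the graph is connected, so G is the 6-cycle C_6. C_6 has 6 rotations and 6 reflections, so Aut(C_6) ≅ D_6 of order 12. This group acts transitively on the 6 vertices.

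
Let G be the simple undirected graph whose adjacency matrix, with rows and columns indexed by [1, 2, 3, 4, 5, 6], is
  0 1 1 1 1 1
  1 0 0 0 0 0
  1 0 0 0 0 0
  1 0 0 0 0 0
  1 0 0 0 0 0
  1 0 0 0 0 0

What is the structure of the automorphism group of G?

the symmetric group on 5 letters

Vertex 1 has degree 5 and every other vertex has degree 1, so G is the star K_{1,5} with centre 1. Any automorphism fixes the centre and permutes the 5 leaves freely, so Aut(G) ≅ S_5 of order 5! = 120.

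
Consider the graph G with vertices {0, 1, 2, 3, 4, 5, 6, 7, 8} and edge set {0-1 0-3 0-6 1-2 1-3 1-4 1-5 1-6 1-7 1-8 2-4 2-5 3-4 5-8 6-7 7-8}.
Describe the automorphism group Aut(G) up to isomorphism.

Vertex 1 is the unique vertex of degree 8; the remaining 8 vertices each have degree 3 and induce a cycle, so G is the wheel on 9 vertices with hub 1. Every automorphism fixes the hub and acts on the rim 8-cycle, so Aut(G) ≅ Aut(C_8) = D_8 of order 16.

D_8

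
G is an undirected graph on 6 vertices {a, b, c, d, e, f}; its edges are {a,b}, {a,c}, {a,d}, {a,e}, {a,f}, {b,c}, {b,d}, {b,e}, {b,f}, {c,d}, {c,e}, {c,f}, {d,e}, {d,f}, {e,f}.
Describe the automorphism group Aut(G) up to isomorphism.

Every vertex has degree 5, so G is the complete graph K_6. Every bijection on the vertex set is an automorphism of K_6; hence Aut(K_6) ≅ S_6, order 720.

S_6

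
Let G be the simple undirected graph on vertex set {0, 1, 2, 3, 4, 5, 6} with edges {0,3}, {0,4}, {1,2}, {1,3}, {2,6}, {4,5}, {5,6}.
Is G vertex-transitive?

Every vertex has degree 2 and the graph is connected, so G is the 7-cycle C_7. The automorphisms of the 7-cycle are exactly the symmetries of a regular 7-gon: the dihedral group D_7, |D_7| = 14. Under this action every vertex can be carried to every other, so G is vertex-transitive.

Yes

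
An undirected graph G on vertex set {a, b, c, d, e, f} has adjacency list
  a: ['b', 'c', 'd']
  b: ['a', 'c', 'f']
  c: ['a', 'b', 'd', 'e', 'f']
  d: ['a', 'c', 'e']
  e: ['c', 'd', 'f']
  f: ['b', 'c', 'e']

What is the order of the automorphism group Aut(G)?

10

Vertex c is the unique vertex of degree 5; the remaining 5 vertices each have degree 3 and induce a cycle, so G is the wheel on 6 vertices with hub c. Every automorphism fixes the hub and acts on the rim 5-cycle, so Aut(G) ≅ Aut(C_5) = D_5 of order 10.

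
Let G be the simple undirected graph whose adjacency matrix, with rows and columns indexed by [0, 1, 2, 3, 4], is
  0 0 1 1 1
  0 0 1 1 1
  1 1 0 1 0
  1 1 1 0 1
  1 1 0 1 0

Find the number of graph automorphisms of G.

Vertex 3 is the unique vertex of degree 4; the remaining 4 vertices each have degree 3 and induce a cycle, so G is the wheel on 5 vertices with hub 3. Every automorphism fixes the hub and acts on the rim 4-cycle, so Aut(G) ≅ Aut(C_4) = D_4 of order 8.

8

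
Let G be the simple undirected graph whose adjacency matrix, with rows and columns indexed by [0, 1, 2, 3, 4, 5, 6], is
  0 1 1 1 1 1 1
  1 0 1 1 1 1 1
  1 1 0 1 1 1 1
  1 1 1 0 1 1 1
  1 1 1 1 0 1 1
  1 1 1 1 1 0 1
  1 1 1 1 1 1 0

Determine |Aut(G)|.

5040

Every vertex has degree 6, so G is the complete graph K_7. Any permutation of the 7 vertices preserves K_7, so Aut(K_7) = S_7 of order 7! = 5040.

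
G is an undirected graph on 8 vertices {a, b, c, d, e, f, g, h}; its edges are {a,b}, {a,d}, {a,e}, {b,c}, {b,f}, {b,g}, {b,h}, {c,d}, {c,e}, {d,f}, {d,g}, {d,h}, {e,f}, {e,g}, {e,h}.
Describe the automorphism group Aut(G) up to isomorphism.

The vertices split by degree into {b, d, e} (degree 5) and {a, c, f, g, h} (degree 3); every edge runs between the two parts, so G is the complete bipartite graph K_{3,5}. Automorphisms preserve the bipartition setwise (since the parts differ in size) and act as S_5 × S_3 within it; |Aut| = 720.

S_5 × S_3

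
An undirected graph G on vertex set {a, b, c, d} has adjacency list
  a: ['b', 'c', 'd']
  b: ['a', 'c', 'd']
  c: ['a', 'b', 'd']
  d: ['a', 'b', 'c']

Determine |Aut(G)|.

Every vertex has degree 3, so G is the complete graph K_4. Every bijection on the vertex set is an automorphism of K_4; hence Aut(K_4) ≅ S_4, order 24.

24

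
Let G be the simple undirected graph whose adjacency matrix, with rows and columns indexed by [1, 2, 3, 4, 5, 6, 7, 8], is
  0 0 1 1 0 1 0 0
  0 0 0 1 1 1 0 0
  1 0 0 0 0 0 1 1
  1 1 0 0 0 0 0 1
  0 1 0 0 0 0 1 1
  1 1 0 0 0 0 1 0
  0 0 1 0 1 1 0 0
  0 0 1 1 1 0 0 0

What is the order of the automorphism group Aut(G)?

G is 3-regular and bipartite on 2^3 = 8 vertices with girth 4; it is the hypercube graph Q_3. Aut(Q_3) consists of the signed permutations of the 3 coordinate axes: 3! permutations times 2^3 sign flips, so |Aut| = 2^3·3! = 48.

48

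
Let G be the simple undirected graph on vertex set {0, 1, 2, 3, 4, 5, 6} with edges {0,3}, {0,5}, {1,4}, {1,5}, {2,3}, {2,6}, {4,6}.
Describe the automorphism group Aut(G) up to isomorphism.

the dihedral group of order 14

Every vertex has degree 2 and the graph is connected, so G is the 7-cycle C_7. C_7 has 7 rotations and 7 reflections, so Aut(C_7) ≅ D_7 of order 14.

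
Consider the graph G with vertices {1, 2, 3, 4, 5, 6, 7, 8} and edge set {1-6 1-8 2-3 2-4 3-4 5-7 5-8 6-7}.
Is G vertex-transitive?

G has two connected components, {1, 5, 6, 7, 8} and {2, 3, 4}; each is 2-regular, so G = C_5 ⊔ C_3. The orbit of 1 under Aut(G) is {1, 5, 6, 7, 8}, which does not contain 2, so G is not vertex-transitive.

No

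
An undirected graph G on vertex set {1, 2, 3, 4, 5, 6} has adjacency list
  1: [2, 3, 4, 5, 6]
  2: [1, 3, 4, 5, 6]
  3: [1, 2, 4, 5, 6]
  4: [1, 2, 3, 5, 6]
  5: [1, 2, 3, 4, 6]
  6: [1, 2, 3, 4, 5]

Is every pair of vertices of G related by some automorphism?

Yes

All 6 vertices are pairwise adjacent: G = K_6. Any permutation of the 6 vertices preserves K_6, so Aut(K_6) = S_6 of order 6! = 720. Under this action every vertex can be carried to every other, so G is vertex-transitive.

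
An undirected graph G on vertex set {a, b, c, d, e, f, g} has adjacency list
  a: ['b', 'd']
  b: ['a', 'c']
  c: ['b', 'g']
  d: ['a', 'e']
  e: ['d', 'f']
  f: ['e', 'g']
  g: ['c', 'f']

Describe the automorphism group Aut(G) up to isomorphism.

Every vertex has degree 2 and the graph is connected, so G is the 7-cycle C_7. The automorphisms of the 7-cycle are exactly the symmetries of a regular 7-gon: the dihedral group D_7, |D_7| = 14.

the dihedral group of order 14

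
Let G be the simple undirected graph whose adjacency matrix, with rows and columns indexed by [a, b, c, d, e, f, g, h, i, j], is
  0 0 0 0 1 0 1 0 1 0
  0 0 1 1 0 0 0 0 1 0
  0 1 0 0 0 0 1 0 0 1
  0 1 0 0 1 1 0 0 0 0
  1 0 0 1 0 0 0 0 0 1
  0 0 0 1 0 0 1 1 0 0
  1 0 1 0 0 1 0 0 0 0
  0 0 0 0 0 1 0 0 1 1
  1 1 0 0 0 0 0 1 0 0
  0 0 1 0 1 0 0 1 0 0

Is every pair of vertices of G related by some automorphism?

Yes

G is 3-regular on 10 vertices with no triangles and no 4-cycles (girth 5): this is the Petersen graph. Viewing the Petersen graph as the Kneser graph K(5,2) — vertices are 2-subsets of {1,…,5}, edges join disjoint pairs — its automorphisms are exactly the permutations of the 5-element set, so Aut ≅ S_5 of order 120. Under this action every vertex can be carried to every other, so G is vertex-transitive.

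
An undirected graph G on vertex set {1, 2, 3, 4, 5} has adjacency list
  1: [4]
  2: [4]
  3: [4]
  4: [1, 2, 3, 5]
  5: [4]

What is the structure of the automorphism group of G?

Vertex 4 has degree 4 and every other vertex has degree 1, so G is the star K_{1,4} with centre 4. Any automorphism fixes the centre and permutes the 4 leaves freely, so Aut(G) ≅ S_4 of order 4! = 24.

S_4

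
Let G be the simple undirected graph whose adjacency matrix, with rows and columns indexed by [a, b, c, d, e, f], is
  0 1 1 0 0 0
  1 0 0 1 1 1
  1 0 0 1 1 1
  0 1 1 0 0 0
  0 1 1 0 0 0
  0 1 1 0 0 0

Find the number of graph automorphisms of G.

48

The vertices split by degree into {b, c} (degree 4) and {a, d, e, f} (degree 2); every edge runs between the two parts, so G is the complete bipartite graph K_{2,4}. Automorphisms preserve the bipartition setwise (since the parts differ in size) and act as S_4 × S_2 within it; |Aut| = 48.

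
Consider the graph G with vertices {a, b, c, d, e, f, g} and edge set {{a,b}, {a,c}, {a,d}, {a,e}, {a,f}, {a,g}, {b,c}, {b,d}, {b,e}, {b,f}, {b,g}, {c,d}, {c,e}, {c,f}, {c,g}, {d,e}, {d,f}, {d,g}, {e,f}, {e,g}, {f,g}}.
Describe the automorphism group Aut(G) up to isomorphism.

the symmetric group on 7 letters

Every vertex has degree 6, so G is the complete graph K_7. Any permutation of the 7 vertices preserves K_7, so Aut(K_7) = S_7 of order 7! = 5040.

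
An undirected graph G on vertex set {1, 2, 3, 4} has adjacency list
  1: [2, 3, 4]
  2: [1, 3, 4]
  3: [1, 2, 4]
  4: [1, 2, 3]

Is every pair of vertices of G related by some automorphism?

Every vertex has degree 3, so G is the complete graph K_4. Every bijection on the vertex set is an automorphism of K_4; hence Aut(K_4) ≅ S_4, order 24. This group acts transitively on the 4 vertices.

Yes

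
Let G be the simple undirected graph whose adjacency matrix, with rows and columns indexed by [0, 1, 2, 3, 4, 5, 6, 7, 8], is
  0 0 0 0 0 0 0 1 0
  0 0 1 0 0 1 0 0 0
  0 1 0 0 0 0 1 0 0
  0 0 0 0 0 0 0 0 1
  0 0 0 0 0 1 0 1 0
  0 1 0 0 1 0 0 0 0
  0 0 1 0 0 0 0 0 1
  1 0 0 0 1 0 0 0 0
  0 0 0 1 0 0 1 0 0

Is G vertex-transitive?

Automorphisms preserve degree, but G has vertices of degree 1 and vertices of degree 2; no automorphism maps one to the other, so G is not vertex-transitive.

No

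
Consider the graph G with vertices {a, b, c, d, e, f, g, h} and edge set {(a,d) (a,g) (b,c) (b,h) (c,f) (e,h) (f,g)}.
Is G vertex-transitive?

No

Automorphisms preserve degree, but G has vertices of degree 1 and vertices of degree 2; no automorphism maps one to the other, so G is not vertex-transitive.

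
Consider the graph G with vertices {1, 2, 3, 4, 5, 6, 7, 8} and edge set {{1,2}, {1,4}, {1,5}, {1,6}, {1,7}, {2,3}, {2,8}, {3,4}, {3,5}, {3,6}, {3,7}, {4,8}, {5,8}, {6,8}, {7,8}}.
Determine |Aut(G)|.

720

The vertices split by degree into {1, 3, 8} (degree 5) and {2, 4, 5, 6, 7} (degree 3); every edge runs between the two parts, so G is the complete bipartite graph K_{3,5}. The parts have unequal sizes, so no automorphism swaps them; each part is permuted independently, giving S_5 × S_3 of order 5!·3! = 720.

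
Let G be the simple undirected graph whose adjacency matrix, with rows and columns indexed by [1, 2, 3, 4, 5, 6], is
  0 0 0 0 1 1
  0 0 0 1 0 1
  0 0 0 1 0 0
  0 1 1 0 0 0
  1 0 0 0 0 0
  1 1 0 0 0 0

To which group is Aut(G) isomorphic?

The degree sequence is [2, 2, 1, 2, 1, 2]; the two degree-1 vertices 3 and 5 are the ends of a path, so G = P_6. The only nontrivial automorphism of a path is the end-to-end reflection, so Aut(G) ≅ Z_2.

the cyclic group of order 2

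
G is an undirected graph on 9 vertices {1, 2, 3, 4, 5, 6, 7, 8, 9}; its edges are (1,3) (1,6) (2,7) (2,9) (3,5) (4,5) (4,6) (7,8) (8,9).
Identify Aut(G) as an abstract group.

D_5 × D_4

G has two connected components, {1, 3, 4, 5, 6} and {2, 7, 8, 9}; each is 2-regular, so G = C_5 ⊔ C_4. No automorphism exchanges components of different sizes, hence Aut(G) is the direct product D_5 × D_4, order 80.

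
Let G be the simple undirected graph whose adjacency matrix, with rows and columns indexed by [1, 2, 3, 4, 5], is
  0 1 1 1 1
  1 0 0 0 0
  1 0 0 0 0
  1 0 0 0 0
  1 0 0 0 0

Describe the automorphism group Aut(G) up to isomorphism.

Vertex 1 has degree 4 and every other vertex has degree 1, so G is the star K_{1,4} with centre 1. Any automorphism fixes the centre and permutes the 4 leaves freely, so Aut(G) ≅ S_4 of order 4! = 24.

the symmetric group on 4 letters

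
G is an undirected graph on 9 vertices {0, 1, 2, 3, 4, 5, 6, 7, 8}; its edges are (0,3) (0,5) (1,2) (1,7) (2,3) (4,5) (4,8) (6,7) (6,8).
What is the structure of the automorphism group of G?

G is 2-regular and connected on 9 vertices, i.e. the cycle C_9. The automorphisms of the 9-cycle are exactly the symmetries of a regular 9-gon: the dihedral group D_9, |D_9| = 18.

the dihedral group of order 18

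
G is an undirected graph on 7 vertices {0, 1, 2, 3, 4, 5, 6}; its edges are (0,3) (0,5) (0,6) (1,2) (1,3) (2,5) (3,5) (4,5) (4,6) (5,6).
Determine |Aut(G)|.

1

The degree sequence is [3, 2, 2, 3, 2, 5, 3]. Checking the degree-preserving permutations of the vertex set shows that none except the identity preserves every edge, so Aut(G) is trivial.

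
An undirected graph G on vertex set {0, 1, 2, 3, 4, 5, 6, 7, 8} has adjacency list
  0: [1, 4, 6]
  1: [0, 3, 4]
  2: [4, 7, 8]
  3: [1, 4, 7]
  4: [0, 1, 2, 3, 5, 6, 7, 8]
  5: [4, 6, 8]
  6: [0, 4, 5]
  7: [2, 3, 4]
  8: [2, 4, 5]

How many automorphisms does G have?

16

Vertex 4 is the unique vertex of degree 8; the remaining 8 vertices each have degree 3 and induce a cycle, so G is the wheel on 9 vertices with hub 4. Every automorphism fixes the hub and acts on the rim 8-cycle, so Aut(G) ≅ Aut(C_8) = D_8 of order 16.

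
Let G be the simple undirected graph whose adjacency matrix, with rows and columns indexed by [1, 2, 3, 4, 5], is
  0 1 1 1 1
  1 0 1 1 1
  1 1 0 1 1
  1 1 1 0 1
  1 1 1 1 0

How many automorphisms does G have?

Every vertex has degree 4, so G is the complete graph K_5. Any permutation of the 5 vertices preserves K_5, so Aut(K_5) = S_5 of order 5! = 120.

120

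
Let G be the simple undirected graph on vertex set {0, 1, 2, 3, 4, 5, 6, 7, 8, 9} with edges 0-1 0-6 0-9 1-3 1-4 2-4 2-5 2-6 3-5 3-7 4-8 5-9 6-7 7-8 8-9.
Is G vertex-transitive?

Yes

G is 3-regular on 10 vertices with no triangles and no 4-cycles (girth 5): this is the Petersen graph. It is a classical fact that the Petersen graph has automorphism group S_5 (order 120), arising from its description as the Kneser graph K(5,2). Under this action every vertex can be carried to every other, so G is vertex-transitive.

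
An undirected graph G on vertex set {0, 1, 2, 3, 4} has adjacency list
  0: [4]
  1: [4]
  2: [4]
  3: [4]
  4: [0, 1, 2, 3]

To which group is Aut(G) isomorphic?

S_4

Vertex 4 has degree 4 and every other vertex has degree 1, so G is the star K_{1,4} with centre 4. The 4 leaves are pairwise interchangeable while the centre is fixed, giving Aut(G) = S_4.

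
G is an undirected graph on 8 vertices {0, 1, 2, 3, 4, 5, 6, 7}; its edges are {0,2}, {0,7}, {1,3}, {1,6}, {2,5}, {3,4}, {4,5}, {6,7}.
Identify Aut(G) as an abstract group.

the dihedral group of order 16

G is 2-regular and connected on 8 vertices, i.e. the cycle C_8. The automorphisms of the 8-cycle are exactly the symmetries of a regular 8-gon: the dihedral group D_8, |D_8| = 16.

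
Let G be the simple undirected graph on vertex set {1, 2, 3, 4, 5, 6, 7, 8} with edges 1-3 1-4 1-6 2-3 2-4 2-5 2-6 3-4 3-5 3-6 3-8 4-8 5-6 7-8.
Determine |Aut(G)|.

The degree sequence is [3, 4, 6, 4, 3, 4, 1, 3]. Checking the degree-preserving permutations of the vertex set shows that none except the identity preserves every edge, so Aut(G) is trivial.

1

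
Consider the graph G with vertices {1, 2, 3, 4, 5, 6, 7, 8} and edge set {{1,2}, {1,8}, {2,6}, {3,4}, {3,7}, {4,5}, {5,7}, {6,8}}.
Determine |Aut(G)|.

128

G has two connected components, {3, 4, 5, 7} and {1, 2, 6, 8}; each is 2-regular, so G = C_4 ⊔ C_4. With two isomorphic components, Aut(G) = Aut(C_4) ≀ S_2 = (D_4 × D_4) ⋊ Z_2: permute each cycle by D_4, then optionally swap the two cycles. Order 2·(2·4)² = 128.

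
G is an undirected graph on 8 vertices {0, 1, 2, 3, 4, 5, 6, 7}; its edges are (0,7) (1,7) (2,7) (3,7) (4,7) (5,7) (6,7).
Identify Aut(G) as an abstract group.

Vertex 7 has degree 7 and every other vertex has degree 1, so G is the star K_{1,7} with centre 7. The 7 leaves are pairwise interchangeable while the centre is fixed, giving Aut(G) = S_7.

the symmetric group on 7 letters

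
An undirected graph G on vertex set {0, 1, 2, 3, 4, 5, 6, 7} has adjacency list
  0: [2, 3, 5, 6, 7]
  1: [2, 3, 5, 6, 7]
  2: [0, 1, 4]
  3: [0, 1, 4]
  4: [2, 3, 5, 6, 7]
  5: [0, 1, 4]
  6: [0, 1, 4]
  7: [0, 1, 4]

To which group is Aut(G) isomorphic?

The vertices split by degree into {0, 1, 4} (degree 5) and {2, 3, 5, 6, 7} (degree 3); every edge runs between the two parts, so G is the complete bipartite graph K_{3,5}. The parts have unequal sizes, so no automorphism swaps them; each part is permuted independently, giving S_3 × S_5 of order 3!·5! = 720.

S_3 × S_5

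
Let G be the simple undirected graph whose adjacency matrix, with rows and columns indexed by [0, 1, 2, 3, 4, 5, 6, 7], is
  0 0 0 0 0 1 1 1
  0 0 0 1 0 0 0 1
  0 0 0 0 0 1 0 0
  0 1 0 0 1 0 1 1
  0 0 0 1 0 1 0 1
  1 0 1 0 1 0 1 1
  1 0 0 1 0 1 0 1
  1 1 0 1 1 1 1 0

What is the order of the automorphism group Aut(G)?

The degree sequence is [3, 2, 1, 4, 3, 5, 4, 6]. Checking the degree-preserving permutations of the vertex set shows that none except the identity preserves every edge, so Aut(G) is trivial.

1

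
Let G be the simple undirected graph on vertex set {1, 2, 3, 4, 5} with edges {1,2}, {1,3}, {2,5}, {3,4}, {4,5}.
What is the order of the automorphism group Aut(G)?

10

G is 2-regular and connected on 5 vertices, i.e. the cycle C_5. The automorphisms of the 5-cycle are exactly the symmetries of a regular 5-gon: the dihedral group D_5, |D_5| = 10.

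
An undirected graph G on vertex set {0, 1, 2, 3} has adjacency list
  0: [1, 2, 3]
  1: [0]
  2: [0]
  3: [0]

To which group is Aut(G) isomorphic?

Vertex 0 has degree 3 and every other vertex has degree 1, so G is the star K_{1,3} with centre 0. The 3 leaves are pairwise interchangeable while the centre is fixed, giving Aut(G) = S_3.

S_3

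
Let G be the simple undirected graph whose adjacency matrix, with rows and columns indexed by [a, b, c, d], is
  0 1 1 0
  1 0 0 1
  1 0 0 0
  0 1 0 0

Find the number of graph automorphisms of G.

The degree sequence is [2, 2, 1, 1]; the two degree-1 vertices c and d are the ends of a path, so G = P_4. The only nontrivial automorphism of a path is the end-to-end reflection, so Aut(G) ≅ Z_2.

2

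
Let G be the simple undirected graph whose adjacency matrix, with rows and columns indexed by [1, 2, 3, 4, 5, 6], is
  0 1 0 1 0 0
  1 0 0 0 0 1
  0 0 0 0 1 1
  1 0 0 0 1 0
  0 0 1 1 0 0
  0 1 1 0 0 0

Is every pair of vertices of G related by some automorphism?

G is 2-regular and connected on 6 vertices, i.e. the cycle C_6. The automorphisms of the 6-cycle are exactly the symmetries of a regular 6-gon: the dihedral group D_6, |D_6| = 12. Under this action every vertex can be carried to every other, so G is vertex-transitive.

Yes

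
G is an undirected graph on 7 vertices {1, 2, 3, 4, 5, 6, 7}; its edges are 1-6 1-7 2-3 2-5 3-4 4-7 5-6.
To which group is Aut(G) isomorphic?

the dihedral group of order 14

G is 2-regular and connected on 7 vertices, i.e. the cycle C_7. C_7 has 7 rotations and 7 reflections, so Aut(C_7) ≅ D_7 of order 14.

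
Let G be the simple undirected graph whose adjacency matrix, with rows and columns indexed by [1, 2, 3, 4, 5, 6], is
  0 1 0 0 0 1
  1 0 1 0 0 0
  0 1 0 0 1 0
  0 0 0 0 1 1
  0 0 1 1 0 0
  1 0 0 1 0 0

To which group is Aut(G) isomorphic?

G is 2-regular and connected on 6 vertices, i.e. the cycle C_6. The automorphisms of the 6-cycle are exactly the symmetries of a regular 6-gon: the dihedral group D_6, |D_6| = 12.

D_6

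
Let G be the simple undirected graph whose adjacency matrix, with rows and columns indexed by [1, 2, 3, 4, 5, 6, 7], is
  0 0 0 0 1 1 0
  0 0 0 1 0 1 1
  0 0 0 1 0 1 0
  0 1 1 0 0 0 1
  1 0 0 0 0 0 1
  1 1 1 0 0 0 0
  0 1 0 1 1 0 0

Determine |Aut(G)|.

The degree sequence is [2, 3, 2, 3, 2, 3, 3]. Checking the degree-preserving permutations of the vertex set shows that none except the identity preserves every edge, so Aut(G) is trivial.

1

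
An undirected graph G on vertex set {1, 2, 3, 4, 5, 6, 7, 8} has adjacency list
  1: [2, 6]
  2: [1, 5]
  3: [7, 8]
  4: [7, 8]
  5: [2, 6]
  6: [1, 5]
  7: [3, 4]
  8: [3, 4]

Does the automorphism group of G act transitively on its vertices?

Yes

G has two connected components, {1, 2, 5, 6} and {3, 4, 7, 8}; each is 2-regular, so G = C_4 ⊔ C_4. Aut of a disjoint union of two copies of C_4 is the wreath product D_4 ≀ Z_2, of order 2·8² = 128. This group acts transitively on the 8 vertices.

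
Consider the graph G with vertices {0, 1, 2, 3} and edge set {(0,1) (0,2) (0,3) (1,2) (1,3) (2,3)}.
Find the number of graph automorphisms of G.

24

Every vertex has degree 3, so G is the complete graph K_4. Any permutation of the 4 vertices preserves K_4, so Aut(K_4) = S_4 of order 4! = 24.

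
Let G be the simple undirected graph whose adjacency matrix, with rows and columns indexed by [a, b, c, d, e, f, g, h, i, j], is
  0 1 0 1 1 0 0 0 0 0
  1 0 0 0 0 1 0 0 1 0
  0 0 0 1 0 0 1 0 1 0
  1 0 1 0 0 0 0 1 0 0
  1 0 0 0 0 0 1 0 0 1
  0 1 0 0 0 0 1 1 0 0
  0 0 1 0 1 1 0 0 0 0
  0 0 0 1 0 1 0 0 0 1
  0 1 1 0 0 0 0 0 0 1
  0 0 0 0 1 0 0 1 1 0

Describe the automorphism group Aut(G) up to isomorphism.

the symmetric group S_5

G is 3-regular on 10 vertices with no triangles and no 4-cycles (girth 5): this is the Petersen graph. Viewing the Petersen graph as the Kneser graph K(5,2) — vertices are 2-subsets of {1,…,5}, edges join disjoint pairs — its automorphisms are exactly the permutations of the 5-element set, so Aut ≅ S_5 of order 120.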